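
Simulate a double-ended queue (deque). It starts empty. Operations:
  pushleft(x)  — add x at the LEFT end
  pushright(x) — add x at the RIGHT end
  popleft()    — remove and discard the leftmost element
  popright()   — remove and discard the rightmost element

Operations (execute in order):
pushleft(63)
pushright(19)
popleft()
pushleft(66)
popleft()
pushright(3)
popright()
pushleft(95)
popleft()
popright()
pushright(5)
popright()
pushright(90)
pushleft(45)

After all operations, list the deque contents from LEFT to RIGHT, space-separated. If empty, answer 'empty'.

Answer: 45 90

Derivation:
pushleft(63): [63]
pushright(19): [63, 19]
popleft(): [19]
pushleft(66): [66, 19]
popleft(): [19]
pushright(3): [19, 3]
popright(): [19]
pushleft(95): [95, 19]
popleft(): [19]
popright(): []
pushright(5): [5]
popright(): []
pushright(90): [90]
pushleft(45): [45, 90]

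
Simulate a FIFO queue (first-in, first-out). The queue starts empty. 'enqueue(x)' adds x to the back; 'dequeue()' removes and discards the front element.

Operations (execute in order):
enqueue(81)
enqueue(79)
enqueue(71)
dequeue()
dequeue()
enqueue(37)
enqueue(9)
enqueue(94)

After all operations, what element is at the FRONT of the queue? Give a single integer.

Answer: 71

Derivation:
enqueue(81): queue = [81]
enqueue(79): queue = [81, 79]
enqueue(71): queue = [81, 79, 71]
dequeue(): queue = [79, 71]
dequeue(): queue = [71]
enqueue(37): queue = [71, 37]
enqueue(9): queue = [71, 37, 9]
enqueue(94): queue = [71, 37, 9, 94]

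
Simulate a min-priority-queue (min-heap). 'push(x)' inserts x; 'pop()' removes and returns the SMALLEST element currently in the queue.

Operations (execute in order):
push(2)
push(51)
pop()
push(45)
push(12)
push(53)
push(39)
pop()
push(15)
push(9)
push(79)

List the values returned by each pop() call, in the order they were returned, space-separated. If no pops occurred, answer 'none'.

push(2): heap contents = [2]
push(51): heap contents = [2, 51]
pop() → 2: heap contents = [51]
push(45): heap contents = [45, 51]
push(12): heap contents = [12, 45, 51]
push(53): heap contents = [12, 45, 51, 53]
push(39): heap contents = [12, 39, 45, 51, 53]
pop() → 12: heap contents = [39, 45, 51, 53]
push(15): heap contents = [15, 39, 45, 51, 53]
push(9): heap contents = [9, 15, 39, 45, 51, 53]
push(79): heap contents = [9, 15, 39, 45, 51, 53, 79]

Answer: 2 12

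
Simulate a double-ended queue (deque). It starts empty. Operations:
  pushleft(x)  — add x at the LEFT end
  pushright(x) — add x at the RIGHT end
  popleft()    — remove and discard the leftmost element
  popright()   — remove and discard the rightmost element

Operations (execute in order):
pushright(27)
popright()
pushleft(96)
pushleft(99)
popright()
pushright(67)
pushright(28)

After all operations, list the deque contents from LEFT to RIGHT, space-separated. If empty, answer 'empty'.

pushright(27): [27]
popright(): []
pushleft(96): [96]
pushleft(99): [99, 96]
popright(): [99]
pushright(67): [99, 67]
pushright(28): [99, 67, 28]

Answer: 99 67 28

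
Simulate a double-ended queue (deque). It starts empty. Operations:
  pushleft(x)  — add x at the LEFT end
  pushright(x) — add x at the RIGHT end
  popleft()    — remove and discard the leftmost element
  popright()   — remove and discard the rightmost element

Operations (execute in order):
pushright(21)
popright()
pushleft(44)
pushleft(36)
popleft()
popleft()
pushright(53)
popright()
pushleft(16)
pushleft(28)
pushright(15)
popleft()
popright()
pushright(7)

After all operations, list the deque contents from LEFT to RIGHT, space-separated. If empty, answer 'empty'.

pushright(21): [21]
popright(): []
pushleft(44): [44]
pushleft(36): [36, 44]
popleft(): [44]
popleft(): []
pushright(53): [53]
popright(): []
pushleft(16): [16]
pushleft(28): [28, 16]
pushright(15): [28, 16, 15]
popleft(): [16, 15]
popright(): [16]
pushright(7): [16, 7]

Answer: 16 7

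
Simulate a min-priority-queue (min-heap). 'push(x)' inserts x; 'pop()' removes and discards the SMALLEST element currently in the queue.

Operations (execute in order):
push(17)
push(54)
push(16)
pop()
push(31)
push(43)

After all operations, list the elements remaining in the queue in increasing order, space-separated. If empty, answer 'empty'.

Answer: 17 31 43 54

Derivation:
push(17): heap contents = [17]
push(54): heap contents = [17, 54]
push(16): heap contents = [16, 17, 54]
pop() → 16: heap contents = [17, 54]
push(31): heap contents = [17, 31, 54]
push(43): heap contents = [17, 31, 43, 54]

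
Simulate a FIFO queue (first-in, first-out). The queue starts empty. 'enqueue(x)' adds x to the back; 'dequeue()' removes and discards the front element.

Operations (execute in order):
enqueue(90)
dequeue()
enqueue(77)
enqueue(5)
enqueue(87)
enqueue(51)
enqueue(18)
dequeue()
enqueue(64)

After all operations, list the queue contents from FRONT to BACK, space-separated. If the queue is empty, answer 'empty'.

Answer: 5 87 51 18 64

Derivation:
enqueue(90): [90]
dequeue(): []
enqueue(77): [77]
enqueue(5): [77, 5]
enqueue(87): [77, 5, 87]
enqueue(51): [77, 5, 87, 51]
enqueue(18): [77, 5, 87, 51, 18]
dequeue(): [5, 87, 51, 18]
enqueue(64): [5, 87, 51, 18, 64]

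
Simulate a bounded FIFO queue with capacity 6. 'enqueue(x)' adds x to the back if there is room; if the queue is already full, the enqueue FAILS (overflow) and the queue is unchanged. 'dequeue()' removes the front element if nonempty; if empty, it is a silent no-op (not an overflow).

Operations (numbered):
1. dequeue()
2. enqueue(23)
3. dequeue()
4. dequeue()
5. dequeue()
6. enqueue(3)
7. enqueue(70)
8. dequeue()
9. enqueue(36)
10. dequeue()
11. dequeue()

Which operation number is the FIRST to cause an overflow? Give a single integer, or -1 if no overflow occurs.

1. dequeue(): empty, no-op, size=0
2. enqueue(23): size=1
3. dequeue(): size=0
4. dequeue(): empty, no-op, size=0
5. dequeue(): empty, no-op, size=0
6. enqueue(3): size=1
7. enqueue(70): size=2
8. dequeue(): size=1
9. enqueue(36): size=2
10. dequeue(): size=1
11. dequeue(): size=0

Answer: -1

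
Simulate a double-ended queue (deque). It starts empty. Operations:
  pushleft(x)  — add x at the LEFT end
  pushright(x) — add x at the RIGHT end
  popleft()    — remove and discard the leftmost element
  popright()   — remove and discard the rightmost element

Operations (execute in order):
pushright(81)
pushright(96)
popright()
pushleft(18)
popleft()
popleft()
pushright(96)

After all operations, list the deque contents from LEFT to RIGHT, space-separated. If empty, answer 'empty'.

Answer: 96

Derivation:
pushright(81): [81]
pushright(96): [81, 96]
popright(): [81]
pushleft(18): [18, 81]
popleft(): [81]
popleft(): []
pushright(96): [96]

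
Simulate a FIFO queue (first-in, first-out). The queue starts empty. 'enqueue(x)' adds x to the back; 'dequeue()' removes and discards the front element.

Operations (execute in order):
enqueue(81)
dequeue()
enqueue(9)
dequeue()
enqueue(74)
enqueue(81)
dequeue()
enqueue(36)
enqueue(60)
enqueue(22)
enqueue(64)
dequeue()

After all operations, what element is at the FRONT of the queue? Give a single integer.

enqueue(81): queue = [81]
dequeue(): queue = []
enqueue(9): queue = [9]
dequeue(): queue = []
enqueue(74): queue = [74]
enqueue(81): queue = [74, 81]
dequeue(): queue = [81]
enqueue(36): queue = [81, 36]
enqueue(60): queue = [81, 36, 60]
enqueue(22): queue = [81, 36, 60, 22]
enqueue(64): queue = [81, 36, 60, 22, 64]
dequeue(): queue = [36, 60, 22, 64]

Answer: 36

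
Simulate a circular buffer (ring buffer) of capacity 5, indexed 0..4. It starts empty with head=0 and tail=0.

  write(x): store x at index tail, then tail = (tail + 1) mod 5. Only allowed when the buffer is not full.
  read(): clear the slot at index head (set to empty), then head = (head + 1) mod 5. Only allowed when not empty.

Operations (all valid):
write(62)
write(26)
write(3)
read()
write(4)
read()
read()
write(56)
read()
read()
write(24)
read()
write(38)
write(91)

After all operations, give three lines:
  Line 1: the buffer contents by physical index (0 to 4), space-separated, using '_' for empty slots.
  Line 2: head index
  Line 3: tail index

write(62): buf=[62 _ _ _ _], head=0, tail=1, size=1
write(26): buf=[62 26 _ _ _], head=0, tail=2, size=2
write(3): buf=[62 26 3 _ _], head=0, tail=3, size=3
read(): buf=[_ 26 3 _ _], head=1, tail=3, size=2
write(4): buf=[_ 26 3 4 _], head=1, tail=4, size=3
read(): buf=[_ _ 3 4 _], head=2, tail=4, size=2
read(): buf=[_ _ _ 4 _], head=3, tail=4, size=1
write(56): buf=[_ _ _ 4 56], head=3, tail=0, size=2
read(): buf=[_ _ _ _ 56], head=4, tail=0, size=1
read(): buf=[_ _ _ _ _], head=0, tail=0, size=0
write(24): buf=[24 _ _ _ _], head=0, tail=1, size=1
read(): buf=[_ _ _ _ _], head=1, tail=1, size=0
write(38): buf=[_ 38 _ _ _], head=1, tail=2, size=1
write(91): buf=[_ 38 91 _ _], head=1, tail=3, size=2

Answer: _ 38 91 _ _
1
3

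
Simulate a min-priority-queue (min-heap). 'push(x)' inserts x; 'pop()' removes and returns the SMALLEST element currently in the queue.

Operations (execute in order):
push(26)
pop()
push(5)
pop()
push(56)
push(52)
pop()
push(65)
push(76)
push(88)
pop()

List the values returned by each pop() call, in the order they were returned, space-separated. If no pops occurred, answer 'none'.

push(26): heap contents = [26]
pop() → 26: heap contents = []
push(5): heap contents = [5]
pop() → 5: heap contents = []
push(56): heap contents = [56]
push(52): heap contents = [52, 56]
pop() → 52: heap contents = [56]
push(65): heap contents = [56, 65]
push(76): heap contents = [56, 65, 76]
push(88): heap contents = [56, 65, 76, 88]
pop() → 56: heap contents = [65, 76, 88]

Answer: 26 5 52 56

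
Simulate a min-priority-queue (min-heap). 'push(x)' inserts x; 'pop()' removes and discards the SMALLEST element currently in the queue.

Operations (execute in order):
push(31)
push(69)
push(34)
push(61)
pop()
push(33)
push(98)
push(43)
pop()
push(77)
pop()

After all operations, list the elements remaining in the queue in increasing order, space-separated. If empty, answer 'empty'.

push(31): heap contents = [31]
push(69): heap contents = [31, 69]
push(34): heap contents = [31, 34, 69]
push(61): heap contents = [31, 34, 61, 69]
pop() → 31: heap contents = [34, 61, 69]
push(33): heap contents = [33, 34, 61, 69]
push(98): heap contents = [33, 34, 61, 69, 98]
push(43): heap contents = [33, 34, 43, 61, 69, 98]
pop() → 33: heap contents = [34, 43, 61, 69, 98]
push(77): heap contents = [34, 43, 61, 69, 77, 98]
pop() → 34: heap contents = [43, 61, 69, 77, 98]

Answer: 43 61 69 77 98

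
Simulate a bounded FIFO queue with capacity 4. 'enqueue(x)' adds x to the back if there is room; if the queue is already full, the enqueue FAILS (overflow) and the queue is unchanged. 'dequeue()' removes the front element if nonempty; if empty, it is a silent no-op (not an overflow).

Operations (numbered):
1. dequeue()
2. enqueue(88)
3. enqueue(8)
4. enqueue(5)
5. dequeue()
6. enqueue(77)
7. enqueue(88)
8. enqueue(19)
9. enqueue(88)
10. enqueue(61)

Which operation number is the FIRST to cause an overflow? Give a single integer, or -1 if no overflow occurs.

Answer: 8

Derivation:
1. dequeue(): empty, no-op, size=0
2. enqueue(88): size=1
3. enqueue(8): size=2
4. enqueue(5): size=3
5. dequeue(): size=2
6. enqueue(77): size=3
7. enqueue(88): size=4
8. enqueue(19): size=4=cap → OVERFLOW (fail)
9. enqueue(88): size=4=cap → OVERFLOW (fail)
10. enqueue(61): size=4=cap → OVERFLOW (fail)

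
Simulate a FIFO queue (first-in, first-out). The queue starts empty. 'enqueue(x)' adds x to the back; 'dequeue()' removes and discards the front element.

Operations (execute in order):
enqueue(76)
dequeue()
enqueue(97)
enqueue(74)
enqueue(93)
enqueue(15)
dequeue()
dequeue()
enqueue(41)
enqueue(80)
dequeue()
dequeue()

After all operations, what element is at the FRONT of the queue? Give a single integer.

enqueue(76): queue = [76]
dequeue(): queue = []
enqueue(97): queue = [97]
enqueue(74): queue = [97, 74]
enqueue(93): queue = [97, 74, 93]
enqueue(15): queue = [97, 74, 93, 15]
dequeue(): queue = [74, 93, 15]
dequeue(): queue = [93, 15]
enqueue(41): queue = [93, 15, 41]
enqueue(80): queue = [93, 15, 41, 80]
dequeue(): queue = [15, 41, 80]
dequeue(): queue = [41, 80]

Answer: 41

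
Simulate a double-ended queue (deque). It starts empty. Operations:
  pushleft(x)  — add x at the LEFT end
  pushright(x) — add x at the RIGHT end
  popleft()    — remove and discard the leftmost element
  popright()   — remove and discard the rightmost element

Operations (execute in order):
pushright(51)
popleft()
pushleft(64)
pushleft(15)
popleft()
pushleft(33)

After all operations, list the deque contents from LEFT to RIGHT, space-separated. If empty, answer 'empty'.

pushright(51): [51]
popleft(): []
pushleft(64): [64]
pushleft(15): [15, 64]
popleft(): [64]
pushleft(33): [33, 64]

Answer: 33 64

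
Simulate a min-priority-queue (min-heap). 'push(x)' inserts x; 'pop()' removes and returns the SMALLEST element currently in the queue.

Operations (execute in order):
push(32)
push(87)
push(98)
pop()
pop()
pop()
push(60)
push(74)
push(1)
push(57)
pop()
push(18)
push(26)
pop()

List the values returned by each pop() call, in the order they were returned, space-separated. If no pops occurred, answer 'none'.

push(32): heap contents = [32]
push(87): heap contents = [32, 87]
push(98): heap contents = [32, 87, 98]
pop() → 32: heap contents = [87, 98]
pop() → 87: heap contents = [98]
pop() → 98: heap contents = []
push(60): heap contents = [60]
push(74): heap contents = [60, 74]
push(1): heap contents = [1, 60, 74]
push(57): heap contents = [1, 57, 60, 74]
pop() → 1: heap contents = [57, 60, 74]
push(18): heap contents = [18, 57, 60, 74]
push(26): heap contents = [18, 26, 57, 60, 74]
pop() → 18: heap contents = [26, 57, 60, 74]

Answer: 32 87 98 1 18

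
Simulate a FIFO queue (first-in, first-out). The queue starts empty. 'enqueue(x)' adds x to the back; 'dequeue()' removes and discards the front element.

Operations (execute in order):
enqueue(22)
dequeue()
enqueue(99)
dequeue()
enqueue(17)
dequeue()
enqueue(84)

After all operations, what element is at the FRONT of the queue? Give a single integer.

enqueue(22): queue = [22]
dequeue(): queue = []
enqueue(99): queue = [99]
dequeue(): queue = []
enqueue(17): queue = [17]
dequeue(): queue = []
enqueue(84): queue = [84]

Answer: 84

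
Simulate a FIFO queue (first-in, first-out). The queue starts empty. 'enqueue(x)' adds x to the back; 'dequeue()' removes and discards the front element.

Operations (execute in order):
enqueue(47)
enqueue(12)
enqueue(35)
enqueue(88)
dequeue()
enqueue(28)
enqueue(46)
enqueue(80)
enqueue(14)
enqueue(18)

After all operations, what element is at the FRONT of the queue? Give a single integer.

enqueue(47): queue = [47]
enqueue(12): queue = [47, 12]
enqueue(35): queue = [47, 12, 35]
enqueue(88): queue = [47, 12, 35, 88]
dequeue(): queue = [12, 35, 88]
enqueue(28): queue = [12, 35, 88, 28]
enqueue(46): queue = [12, 35, 88, 28, 46]
enqueue(80): queue = [12, 35, 88, 28, 46, 80]
enqueue(14): queue = [12, 35, 88, 28, 46, 80, 14]
enqueue(18): queue = [12, 35, 88, 28, 46, 80, 14, 18]

Answer: 12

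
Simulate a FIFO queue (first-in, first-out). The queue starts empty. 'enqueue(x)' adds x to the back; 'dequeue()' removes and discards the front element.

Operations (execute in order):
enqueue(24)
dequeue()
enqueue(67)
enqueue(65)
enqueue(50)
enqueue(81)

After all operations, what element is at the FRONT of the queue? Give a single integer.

Answer: 67

Derivation:
enqueue(24): queue = [24]
dequeue(): queue = []
enqueue(67): queue = [67]
enqueue(65): queue = [67, 65]
enqueue(50): queue = [67, 65, 50]
enqueue(81): queue = [67, 65, 50, 81]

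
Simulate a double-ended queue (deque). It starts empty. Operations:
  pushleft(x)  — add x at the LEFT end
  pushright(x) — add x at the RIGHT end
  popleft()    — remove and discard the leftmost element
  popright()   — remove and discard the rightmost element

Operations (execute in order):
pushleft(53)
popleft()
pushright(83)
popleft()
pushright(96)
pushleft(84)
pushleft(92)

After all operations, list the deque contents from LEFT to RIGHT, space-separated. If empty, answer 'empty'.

Answer: 92 84 96

Derivation:
pushleft(53): [53]
popleft(): []
pushright(83): [83]
popleft(): []
pushright(96): [96]
pushleft(84): [84, 96]
pushleft(92): [92, 84, 96]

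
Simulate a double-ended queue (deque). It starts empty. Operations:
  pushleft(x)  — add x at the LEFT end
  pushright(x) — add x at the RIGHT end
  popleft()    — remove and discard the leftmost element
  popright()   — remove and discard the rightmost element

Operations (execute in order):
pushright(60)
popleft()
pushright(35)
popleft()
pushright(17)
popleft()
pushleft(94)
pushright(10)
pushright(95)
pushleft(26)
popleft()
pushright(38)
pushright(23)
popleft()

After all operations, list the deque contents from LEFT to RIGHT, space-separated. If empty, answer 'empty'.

Answer: 10 95 38 23

Derivation:
pushright(60): [60]
popleft(): []
pushright(35): [35]
popleft(): []
pushright(17): [17]
popleft(): []
pushleft(94): [94]
pushright(10): [94, 10]
pushright(95): [94, 10, 95]
pushleft(26): [26, 94, 10, 95]
popleft(): [94, 10, 95]
pushright(38): [94, 10, 95, 38]
pushright(23): [94, 10, 95, 38, 23]
popleft(): [10, 95, 38, 23]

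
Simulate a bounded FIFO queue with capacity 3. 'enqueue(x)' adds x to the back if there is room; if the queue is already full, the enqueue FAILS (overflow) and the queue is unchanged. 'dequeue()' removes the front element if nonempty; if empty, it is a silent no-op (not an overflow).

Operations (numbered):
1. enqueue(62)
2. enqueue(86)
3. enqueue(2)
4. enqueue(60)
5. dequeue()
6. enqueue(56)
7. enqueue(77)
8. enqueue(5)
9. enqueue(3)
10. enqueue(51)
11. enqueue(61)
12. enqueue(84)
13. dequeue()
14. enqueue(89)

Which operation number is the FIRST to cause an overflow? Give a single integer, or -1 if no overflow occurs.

Answer: 4

Derivation:
1. enqueue(62): size=1
2. enqueue(86): size=2
3. enqueue(2): size=3
4. enqueue(60): size=3=cap → OVERFLOW (fail)
5. dequeue(): size=2
6. enqueue(56): size=3
7. enqueue(77): size=3=cap → OVERFLOW (fail)
8. enqueue(5): size=3=cap → OVERFLOW (fail)
9. enqueue(3): size=3=cap → OVERFLOW (fail)
10. enqueue(51): size=3=cap → OVERFLOW (fail)
11. enqueue(61): size=3=cap → OVERFLOW (fail)
12. enqueue(84): size=3=cap → OVERFLOW (fail)
13. dequeue(): size=2
14. enqueue(89): size=3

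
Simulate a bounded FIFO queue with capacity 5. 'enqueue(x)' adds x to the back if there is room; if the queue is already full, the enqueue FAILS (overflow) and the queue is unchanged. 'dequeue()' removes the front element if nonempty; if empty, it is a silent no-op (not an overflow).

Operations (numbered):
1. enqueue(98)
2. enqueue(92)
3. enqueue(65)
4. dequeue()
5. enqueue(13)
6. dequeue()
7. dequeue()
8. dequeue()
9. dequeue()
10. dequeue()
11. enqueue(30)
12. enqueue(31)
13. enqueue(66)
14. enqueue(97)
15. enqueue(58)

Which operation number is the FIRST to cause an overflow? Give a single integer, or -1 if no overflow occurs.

1. enqueue(98): size=1
2. enqueue(92): size=2
3. enqueue(65): size=3
4. dequeue(): size=2
5. enqueue(13): size=3
6. dequeue(): size=2
7. dequeue(): size=1
8. dequeue(): size=0
9. dequeue(): empty, no-op, size=0
10. dequeue(): empty, no-op, size=0
11. enqueue(30): size=1
12. enqueue(31): size=2
13. enqueue(66): size=3
14. enqueue(97): size=4
15. enqueue(58): size=5

Answer: -1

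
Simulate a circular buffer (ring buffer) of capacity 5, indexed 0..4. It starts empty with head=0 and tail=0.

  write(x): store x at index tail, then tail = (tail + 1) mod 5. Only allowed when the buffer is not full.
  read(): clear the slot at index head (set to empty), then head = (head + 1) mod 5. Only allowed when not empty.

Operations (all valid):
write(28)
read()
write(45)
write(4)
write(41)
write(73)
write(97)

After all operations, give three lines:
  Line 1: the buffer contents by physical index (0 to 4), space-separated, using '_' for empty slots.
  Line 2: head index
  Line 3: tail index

Answer: 97 45 4 41 73
1
1

Derivation:
write(28): buf=[28 _ _ _ _], head=0, tail=1, size=1
read(): buf=[_ _ _ _ _], head=1, tail=1, size=0
write(45): buf=[_ 45 _ _ _], head=1, tail=2, size=1
write(4): buf=[_ 45 4 _ _], head=1, tail=3, size=2
write(41): buf=[_ 45 4 41 _], head=1, tail=4, size=3
write(73): buf=[_ 45 4 41 73], head=1, tail=0, size=4
write(97): buf=[97 45 4 41 73], head=1, tail=1, size=5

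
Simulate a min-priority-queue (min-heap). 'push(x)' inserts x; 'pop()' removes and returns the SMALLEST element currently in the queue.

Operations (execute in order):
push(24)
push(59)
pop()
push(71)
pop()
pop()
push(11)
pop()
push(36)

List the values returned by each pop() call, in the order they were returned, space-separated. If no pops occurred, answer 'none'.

Answer: 24 59 71 11

Derivation:
push(24): heap contents = [24]
push(59): heap contents = [24, 59]
pop() → 24: heap contents = [59]
push(71): heap contents = [59, 71]
pop() → 59: heap contents = [71]
pop() → 71: heap contents = []
push(11): heap contents = [11]
pop() → 11: heap contents = []
push(36): heap contents = [36]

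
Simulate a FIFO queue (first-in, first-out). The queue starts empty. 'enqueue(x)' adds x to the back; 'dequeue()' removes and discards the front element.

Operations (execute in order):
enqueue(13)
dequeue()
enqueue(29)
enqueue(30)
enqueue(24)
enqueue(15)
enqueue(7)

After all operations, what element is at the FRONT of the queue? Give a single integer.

enqueue(13): queue = [13]
dequeue(): queue = []
enqueue(29): queue = [29]
enqueue(30): queue = [29, 30]
enqueue(24): queue = [29, 30, 24]
enqueue(15): queue = [29, 30, 24, 15]
enqueue(7): queue = [29, 30, 24, 15, 7]

Answer: 29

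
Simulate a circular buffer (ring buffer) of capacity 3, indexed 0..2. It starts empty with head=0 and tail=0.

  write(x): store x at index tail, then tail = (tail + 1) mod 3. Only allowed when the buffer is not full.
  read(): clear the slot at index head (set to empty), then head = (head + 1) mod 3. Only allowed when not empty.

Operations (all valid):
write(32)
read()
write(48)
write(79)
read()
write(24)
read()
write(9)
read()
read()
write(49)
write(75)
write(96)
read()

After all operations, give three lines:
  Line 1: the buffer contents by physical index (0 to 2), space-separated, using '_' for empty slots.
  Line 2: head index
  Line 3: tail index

Answer: 75 96 _
0
2

Derivation:
write(32): buf=[32 _ _], head=0, tail=1, size=1
read(): buf=[_ _ _], head=1, tail=1, size=0
write(48): buf=[_ 48 _], head=1, tail=2, size=1
write(79): buf=[_ 48 79], head=1, tail=0, size=2
read(): buf=[_ _ 79], head=2, tail=0, size=1
write(24): buf=[24 _ 79], head=2, tail=1, size=2
read(): buf=[24 _ _], head=0, tail=1, size=1
write(9): buf=[24 9 _], head=0, tail=2, size=2
read(): buf=[_ 9 _], head=1, tail=2, size=1
read(): buf=[_ _ _], head=2, tail=2, size=0
write(49): buf=[_ _ 49], head=2, tail=0, size=1
write(75): buf=[75 _ 49], head=2, tail=1, size=2
write(96): buf=[75 96 49], head=2, tail=2, size=3
read(): buf=[75 96 _], head=0, tail=2, size=2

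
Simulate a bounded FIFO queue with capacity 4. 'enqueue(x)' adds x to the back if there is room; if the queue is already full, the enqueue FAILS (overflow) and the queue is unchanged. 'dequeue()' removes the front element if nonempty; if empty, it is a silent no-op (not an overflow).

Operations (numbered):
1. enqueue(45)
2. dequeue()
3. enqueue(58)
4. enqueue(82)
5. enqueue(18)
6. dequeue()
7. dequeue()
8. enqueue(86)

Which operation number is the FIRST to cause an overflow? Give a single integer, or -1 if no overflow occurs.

Answer: -1

Derivation:
1. enqueue(45): size=1
2. dequeue(): size=0
3. enqueue(58): size=1
4. enqueue(82): size=2
5. enqueue(18): size=3
6. dequeue(): size=2
7. dequeue(): size=1
8. enqueue(86): size=2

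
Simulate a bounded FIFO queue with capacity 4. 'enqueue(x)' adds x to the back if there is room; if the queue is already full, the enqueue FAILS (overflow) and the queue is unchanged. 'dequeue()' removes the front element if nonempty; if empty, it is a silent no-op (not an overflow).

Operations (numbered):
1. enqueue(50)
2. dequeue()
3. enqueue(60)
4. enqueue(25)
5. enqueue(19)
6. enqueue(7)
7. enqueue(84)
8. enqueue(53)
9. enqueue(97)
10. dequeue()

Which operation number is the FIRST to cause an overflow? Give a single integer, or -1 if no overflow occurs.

1. enqueue(50): size=1
2. dequeue(): size=0
3. enqueue(60): size=1
4. enqueue(25): size=2
5. enqueue(19): size=3
6. enqueue(7): size=4
7. enqueue(84): size=4=cap → OVERFLOW (fail)
8. enqueue(53): size=4=cap → OVERFLOW (fail)
9. enqueue(97): size=4=cap → OVERFLOW (fail)
10. dequeue(): size=3

Answer: 7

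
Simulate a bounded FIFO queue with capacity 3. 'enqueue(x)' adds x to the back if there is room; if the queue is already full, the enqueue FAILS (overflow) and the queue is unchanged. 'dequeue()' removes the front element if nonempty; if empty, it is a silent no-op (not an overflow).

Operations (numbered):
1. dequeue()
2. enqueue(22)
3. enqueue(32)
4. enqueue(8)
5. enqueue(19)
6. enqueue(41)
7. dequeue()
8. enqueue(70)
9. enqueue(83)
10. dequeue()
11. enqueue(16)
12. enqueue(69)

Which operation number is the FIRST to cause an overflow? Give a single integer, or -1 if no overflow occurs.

Answer: 5

Derivation:
1. dequeue(): empty, no-op, size=0
2. enqueue(22): size=1
3. enqueue(32): size=2
4. enqueue(8): size=3
5. enqueue(19): size=3=cap → OVERFLOW (fail)
6. enqueue(41): size=3=cap → OVERFLOW (fail)
7. dequeue(): size=2
8. enqueue(70): size=3
9. enqueue(83): size=3=cap → OVERFLOW (fail)
10. dequeue(): size=2
11. enqueue(16): size=3
12. enqueue(69): size=3=cap → OVERFLOW (fail)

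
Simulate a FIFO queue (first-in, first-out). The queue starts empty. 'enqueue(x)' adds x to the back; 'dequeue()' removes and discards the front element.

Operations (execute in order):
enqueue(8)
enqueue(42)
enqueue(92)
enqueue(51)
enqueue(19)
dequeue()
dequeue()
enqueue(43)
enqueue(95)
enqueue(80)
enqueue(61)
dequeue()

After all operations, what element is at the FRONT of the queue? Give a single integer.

enqueue(8): queue = [8]
enqueue(42): queue = [8, 42]
enqueue(92): queue = [8, 42, 92]
enqueue(51): queue = [8, 42, 92, 51]
enqueue(19): queue = [8, 42, 92, 51, 19]
dequeue(): queue = [42, 92, 51, 19]
dequeue(): queue = [92, 51, 19]
enqueue(43): queue = [92, 51, 19, 43]
enqueue(95): queue = [92, 51, 19, 43, 95]
enqueue(80): queue = [92, 51, 19, 43, 95, 80]
enqueue(61): queue = [92, 51, 19, 43, 95, 80, 61]
dequeue(): queue = [51, 19, 43, 95, 80, 61]

Answer: 51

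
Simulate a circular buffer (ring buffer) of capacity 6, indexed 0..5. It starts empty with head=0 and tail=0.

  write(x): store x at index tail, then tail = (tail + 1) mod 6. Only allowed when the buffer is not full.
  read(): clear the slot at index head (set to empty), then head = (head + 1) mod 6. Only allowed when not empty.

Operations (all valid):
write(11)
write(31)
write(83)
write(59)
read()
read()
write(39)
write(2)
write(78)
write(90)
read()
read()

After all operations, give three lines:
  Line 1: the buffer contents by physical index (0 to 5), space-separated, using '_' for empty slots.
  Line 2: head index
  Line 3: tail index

write(11): buf=[11 _ _ _ _ _], head=0, tail=1, size=1
write(31): buf=[11 31 _ _ _ _], head=0, tail=2, size=2
write(83): buf=[11 31 83 _ _ _], head=0, tail=3, size=3
write(59): buf=[11 31 83 59 _ _], head=0, tail=4, size=4
read(): buf=[_ 31 83 59 _ _], head=1, tail=4, size=3
read(): buf=[_ _ 83 59 _ _], head=2, tail=4, size=2
write(39): buf=[_ _ 83 59 39 _], head=2, tail=5, size=3
write(2): buf=[_ _ 83 59 39 2], head=2, tail=0, size=4
write(78): buf=[78 _ 83 59 39 2], head=2, tail=1, size=5
write(90): buf=[78 90 83 59 39 2], head=2, tail=2, size=6
read(): buf=[78 90 _ 59 39 2], head=3, tail=2, size=5
read(): buf=[78 90 _ _ 39 2], head=4, tail=2, size=4

Answer: 78 90 _ _ 39 2
4
2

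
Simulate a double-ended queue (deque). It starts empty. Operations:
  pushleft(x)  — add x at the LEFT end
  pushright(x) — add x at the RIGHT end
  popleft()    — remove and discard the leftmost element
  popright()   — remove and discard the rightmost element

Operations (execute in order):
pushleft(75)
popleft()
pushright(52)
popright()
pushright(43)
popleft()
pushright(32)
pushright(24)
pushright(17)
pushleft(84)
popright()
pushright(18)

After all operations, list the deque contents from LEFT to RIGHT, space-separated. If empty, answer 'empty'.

Answer: 84 32 24 18

Derivation:
pushleft(75): [75]
popleft(): []
pushright(52): [52]
popright(): []
pushright(43): [43]
popleft(): []
pushright(32): [32]
pushright(24): [32, 24]
pushright(17): [32, 24, 17]
pushleft(84): [84, 32, 24, 17]
popright(): [84, 32, 24]
pushright(18): [84, 32, 24, 18]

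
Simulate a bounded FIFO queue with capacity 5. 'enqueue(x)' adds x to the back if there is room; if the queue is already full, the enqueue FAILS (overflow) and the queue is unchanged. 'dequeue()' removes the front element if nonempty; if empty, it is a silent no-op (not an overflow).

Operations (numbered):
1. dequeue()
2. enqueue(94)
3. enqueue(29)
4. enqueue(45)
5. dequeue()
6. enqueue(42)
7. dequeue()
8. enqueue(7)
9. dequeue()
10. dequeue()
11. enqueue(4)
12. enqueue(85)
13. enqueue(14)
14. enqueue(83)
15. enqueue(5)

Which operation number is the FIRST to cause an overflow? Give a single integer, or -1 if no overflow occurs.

1. dequeue(): empty, no-op, size=0
2. enqueue(94): size=1
3. enqueue(29): size=2
4. enqueue(45): size=3
5. dequeue(): size=2
6. enqueue(42): size=3
7. dequeue(): size=2
8. enqueue(7): size=3
9. dequeue(): size=2
10. dequeue(): size=1
11. enqueue(4): size=2
12. enqueue(85): size=3
13. enqueue(14): size=4
14. enqueue(83): size=5
15. enqueue(5): size=5=cap → OVERFLOW (fail)

Answer: 15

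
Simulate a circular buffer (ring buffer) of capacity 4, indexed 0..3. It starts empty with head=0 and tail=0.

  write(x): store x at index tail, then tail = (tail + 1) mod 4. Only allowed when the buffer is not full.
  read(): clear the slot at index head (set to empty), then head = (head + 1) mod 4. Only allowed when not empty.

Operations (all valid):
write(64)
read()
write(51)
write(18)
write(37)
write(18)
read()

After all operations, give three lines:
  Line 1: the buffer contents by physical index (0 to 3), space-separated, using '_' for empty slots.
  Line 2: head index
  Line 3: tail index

write(64): buf=[64 _ _ _], head=0, tail=1, size=1
read(): buf=[_ _ _ _], head=1, tail=1, size=0
write(51): buf=[_ 51 _ _], head=1, tail=2, size=1
write(18): buf=[_ 51 18 _], head=1, tail=3, size=2
write(37): buf=[_ 51 18 37], head=1, tail=0, size=3
write(18): buf=[18 51 18 37], head=1, tail=1, size=4
read(): buf=[18 _ 18 37], head=2, tail=1, size=3

Answer: 18 _ 18 37
2
1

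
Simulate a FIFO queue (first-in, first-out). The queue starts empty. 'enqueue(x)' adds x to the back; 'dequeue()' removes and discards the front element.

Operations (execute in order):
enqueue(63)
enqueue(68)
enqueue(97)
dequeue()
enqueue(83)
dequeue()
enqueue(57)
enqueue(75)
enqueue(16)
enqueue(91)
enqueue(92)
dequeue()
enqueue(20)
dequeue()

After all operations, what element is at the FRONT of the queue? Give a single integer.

enqueue(63): queue = [63]
enqueue(68): queue = [63, 68]
enqueue(97): queue = [63, 68, 97]
dequeue(): queue = [68, 97]
enqueue(83): queue = [68, 97, 83]
dequeue(): queue = [97, 83]
enqueue(57): queue = [97, 83, 57]
enqueue(75): queue = [97, 83, 57, 75]
enqueue(16): queue = [97, 83, 57, 75, 16]
enqueue(91): queue = [97, 83, 57, 75, 16, 91]
enqueue(92): queue = [97, 83, 57, 75, 16, 91, 92]
dequeue(): queue = [83, 57, 75, 16, 91, 92]
enqueue(20): queue = [83, 57, 75, 16, 91, 92, 20]
dequeue(): queue = [57, 75, 16, 91, 92, 20]

Answer: 57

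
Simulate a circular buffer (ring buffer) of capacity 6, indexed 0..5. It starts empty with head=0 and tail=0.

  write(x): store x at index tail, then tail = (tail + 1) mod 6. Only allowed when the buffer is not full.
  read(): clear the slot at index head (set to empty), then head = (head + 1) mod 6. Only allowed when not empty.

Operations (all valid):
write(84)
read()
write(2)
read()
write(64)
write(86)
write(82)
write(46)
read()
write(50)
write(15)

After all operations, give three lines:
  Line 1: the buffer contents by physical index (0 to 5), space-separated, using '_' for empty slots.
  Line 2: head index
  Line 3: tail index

Answer: 50 15 _ 86 82 46
3
2

Derivation:
write(84): buf=[84 _ _ _ _ _], head=0, tail=1, size=1
read(): buf=[_ _ _ _ _ _], head=1, tail=1, size=0
write(2): buf=[_ 2 _ _ _ _], head=1, tail=2, size=1
read(): buf=[_ _ _ _ _ _], head=2, tail=2, size=0
write(64): buf=[_ _ 64 _ _ _], head=2, tail=3, size=1
write(86): buf=[_ _ 64 86 _ _], head=2, tail=4, size=2
write(82): buf=[_ _ 64 86 82 _], head=2, tail=5, size=3
write(46): buf=[_ _ 64 86 82 46], head=2, tail=0, size=4
read(): buf=[_ _ _ 86 82 46], head=3, tail=0, size=3
write(50): buf=[50 _ _ 86 82 46], head=3, tail=1, size=4
write(15): buf=[50 15 _ 86 82 46], head=3, tail=2, size=5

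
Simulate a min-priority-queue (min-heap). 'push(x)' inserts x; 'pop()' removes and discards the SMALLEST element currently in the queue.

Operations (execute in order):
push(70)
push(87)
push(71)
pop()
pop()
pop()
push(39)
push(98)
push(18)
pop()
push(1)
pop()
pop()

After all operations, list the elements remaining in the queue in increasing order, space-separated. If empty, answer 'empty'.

Answer: 98

Derivation:
push(70): heap contents = [70]
push(87): heap contents = [70, 87]
push(71): heap contents = [70, 71, 87]
pop() → 70: heap contents = [71, 87]
pop() → 71: heap contents = [87]
pop() → 87: heap contents = []
push(39): heap contents = [39]
push(98): heap contents = [39, 98]
push(18): heap contents = [18, 39, 98]
pop() → 18: heap contents = [39, 98]
push(1): heap contents = [1, 39, 98]
pop() → 1: heap contents = [39, 98]
pop() → 39: heap contents = [98]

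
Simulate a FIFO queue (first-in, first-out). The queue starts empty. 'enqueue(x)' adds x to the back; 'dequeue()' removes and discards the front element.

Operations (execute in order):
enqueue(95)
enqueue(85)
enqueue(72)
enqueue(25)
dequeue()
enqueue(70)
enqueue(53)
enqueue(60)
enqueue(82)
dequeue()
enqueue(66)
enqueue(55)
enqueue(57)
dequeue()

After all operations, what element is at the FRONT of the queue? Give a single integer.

Answer: 25

Derivation:
enqueue(95): queue = [95]
enqueue(85): queue = [95, 85]
enqueue(72): queue = [95, 85, 72]
enqueue(25): queue = [95, 85, 72, 25]
dequeue(): queue = [85, 72, 25]
enqueue(70): queue = [85, 72, 25, 70]
enqueue(53): queue = [85, 72, 25, 70, 53]
enqueue(60): queue = [85, 72, 25, 70, 53, 60]
enqueue(82): queue = [85, 72, 25, 70, 53, 60, 82]
dequeue(): queue = [72, 25, 70, 53, 60, 82]
enqueue(66): queue = [72, 25, 70, 53, 60, 82, 66]
enqueue(55): queue = [72, 25, 70, 53, 60, 82, 66, 55]
enqueue(57): queue = [72, 25, 70, 53, 60, 82, 66, 55, 57]
dequeue(): queue = [25, 70, 53, 60, 82, 66, 55, 57]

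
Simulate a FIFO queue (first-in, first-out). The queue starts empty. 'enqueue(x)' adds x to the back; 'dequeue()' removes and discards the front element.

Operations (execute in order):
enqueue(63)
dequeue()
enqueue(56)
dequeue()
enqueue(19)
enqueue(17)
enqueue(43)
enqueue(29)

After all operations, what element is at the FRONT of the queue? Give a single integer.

enqueue(63): queue = [63]
dequeue(): queue = []
enqueue(56): queue = [56]
dequeue(): queue = []
enqueue(19): queue = [19]
enqueue(17): queue = [19, 17]
enqueue(43): queue = [19, 17, 43]
enqueue(29): queue = [19, 17, 43, 29]

Answer: 19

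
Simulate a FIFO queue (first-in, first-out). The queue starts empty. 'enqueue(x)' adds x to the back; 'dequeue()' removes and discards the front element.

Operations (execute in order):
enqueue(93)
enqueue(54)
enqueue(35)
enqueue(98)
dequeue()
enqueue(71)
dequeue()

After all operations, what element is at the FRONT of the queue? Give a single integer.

Answer: 35

Derivation:
enqueue(93): queue = [93]
enqueue(54): queue = [93, 54]
enqueue(35): queue = [93, 54, 35]
enqueue(98): queue = [93, 54, 35, 98]
dequeue(): queue = [54, 35, 98]
enqueue(71): queue = [54, 35, 98, 71]
dequeue(): queue = [35, 98, 71]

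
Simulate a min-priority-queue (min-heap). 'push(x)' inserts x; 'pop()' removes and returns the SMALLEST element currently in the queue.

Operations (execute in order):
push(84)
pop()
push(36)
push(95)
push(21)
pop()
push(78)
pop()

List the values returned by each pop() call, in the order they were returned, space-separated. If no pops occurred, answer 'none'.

Answer: 84 21 36

Derivation:
push(84): heap contents = [84]
pop() → 84: heap contents = []
push(36): heap contents = [36]
push(95): heap contents = [36, 95]
push(21): heap contents = [21, 36, 95]
pop() → 21: heap contents = [36, 95]
push(78): heap contents = [36, 78, 95]
pop() → 36: heap contents = [78, 95]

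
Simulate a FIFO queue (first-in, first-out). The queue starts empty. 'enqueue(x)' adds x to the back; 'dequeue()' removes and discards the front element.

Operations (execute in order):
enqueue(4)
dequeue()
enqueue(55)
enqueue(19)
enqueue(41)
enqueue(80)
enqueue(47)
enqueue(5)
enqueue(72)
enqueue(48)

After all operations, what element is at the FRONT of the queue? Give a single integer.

enqueue(4): queue = [4]
dequeue(): queue = []
enqueue(55): queue = [55]
enqueue(19): queue = [55, 19]
enqueue(41): queue = [55, 19, 41]
enqueue(80): queue = [55, 19, 41, 80]
enqueue(47): queue = [55, 19, 41, 80, 47]
enqueue(5): queue = [55, 19, 41, 80, 47, 5]
enqueue(72): queue = [55, 19, 41, 80, 47, 5, 72]
enqueue(48): queue = [55, 19, 41, 80, 47, 5, 72, 48]

Answer: 55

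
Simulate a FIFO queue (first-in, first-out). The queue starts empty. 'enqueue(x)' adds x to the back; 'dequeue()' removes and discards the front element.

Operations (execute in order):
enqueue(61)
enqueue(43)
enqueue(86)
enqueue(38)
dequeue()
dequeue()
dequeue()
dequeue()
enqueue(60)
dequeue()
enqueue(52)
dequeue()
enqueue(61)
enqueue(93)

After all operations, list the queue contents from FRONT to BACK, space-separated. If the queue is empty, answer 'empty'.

Answer: 61 93

Derivation:
enqueue(61): [61]
enqueue(43): [61, 43]
enqueue(86): [61, 43, 86]
enqueue(38): [61, 43, 86, 38]
dequeue(): [43, 86, 38]
dequeue(): [86, 38]
dequeue(): [38]
dequeue(): []
enqueue(60): [60]
dequeue(): []
enqueue(52): [52]
dequeue(): []
enqueue(61): [61]
enqueue(93): [61, 93]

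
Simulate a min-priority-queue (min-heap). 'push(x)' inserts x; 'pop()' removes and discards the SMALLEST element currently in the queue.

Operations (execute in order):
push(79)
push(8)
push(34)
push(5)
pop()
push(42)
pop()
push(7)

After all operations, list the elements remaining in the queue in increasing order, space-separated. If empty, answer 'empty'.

Answer: 7 34 42 79

Derivation:
push(79): heap contents = [79]
push(8): heap contents = [8, 79]
push(34): heap contents = [8, 34, 79]
push(5): heap contents = [5, 8, 34, 79]
pop() → 5: heap contents = [8, 34, 79]
push(42): heap contents = [8, 34, 42, 79]
pop() → 8: heap contents = [34, 42, 79]
push(7): heap contents = [7, 34, 42, 79]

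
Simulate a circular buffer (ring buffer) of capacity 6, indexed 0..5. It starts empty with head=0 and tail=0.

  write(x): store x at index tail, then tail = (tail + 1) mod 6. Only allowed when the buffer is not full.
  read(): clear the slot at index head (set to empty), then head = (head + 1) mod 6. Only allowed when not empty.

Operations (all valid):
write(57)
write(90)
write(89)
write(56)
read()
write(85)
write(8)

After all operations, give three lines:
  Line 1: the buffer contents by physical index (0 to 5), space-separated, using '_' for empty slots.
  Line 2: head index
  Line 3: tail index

write(57): buf=[57 _ _ _ _ _], head=0, tail=1, size=1
write(90): buf=[57 90 _ _ _ _], head=0, tail=2, size=2
write(89): buf=[57 90 89 _ _ _], head=0, tail=3, size=3
write(56): buf=[57 90 89 56 _ _], head=0, tail=4, size=4
read(): buf=[_ 90 89 56 _ _], head=1, tail=4, size=3
write(85): buf=[_ 90 89 56 85 _], head=1, tail=5, size=4
write(8): buf=[_ 90 89 56 85 8], head=1, tail=0, size=5

Answer: _ 90 89 56 85 8
1
0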